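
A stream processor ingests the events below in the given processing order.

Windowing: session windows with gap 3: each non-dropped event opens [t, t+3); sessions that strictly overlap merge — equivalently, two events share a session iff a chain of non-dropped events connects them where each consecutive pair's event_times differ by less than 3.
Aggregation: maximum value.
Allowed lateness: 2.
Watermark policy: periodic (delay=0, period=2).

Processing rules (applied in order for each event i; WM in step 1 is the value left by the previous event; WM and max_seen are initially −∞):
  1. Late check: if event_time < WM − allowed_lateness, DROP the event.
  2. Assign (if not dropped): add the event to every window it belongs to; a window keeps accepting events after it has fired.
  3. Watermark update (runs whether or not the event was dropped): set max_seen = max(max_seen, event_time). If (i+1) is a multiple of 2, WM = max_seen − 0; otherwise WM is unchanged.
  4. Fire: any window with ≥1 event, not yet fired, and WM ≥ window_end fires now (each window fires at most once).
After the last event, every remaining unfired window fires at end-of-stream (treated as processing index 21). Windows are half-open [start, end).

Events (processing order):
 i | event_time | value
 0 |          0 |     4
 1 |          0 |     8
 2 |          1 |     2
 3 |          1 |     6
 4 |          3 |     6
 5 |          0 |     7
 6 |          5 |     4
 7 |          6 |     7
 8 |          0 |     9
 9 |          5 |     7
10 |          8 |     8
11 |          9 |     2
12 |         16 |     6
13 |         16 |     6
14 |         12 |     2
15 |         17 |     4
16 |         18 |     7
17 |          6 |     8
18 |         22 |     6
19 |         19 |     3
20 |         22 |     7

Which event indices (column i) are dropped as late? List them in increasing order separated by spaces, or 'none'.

8 14 17

i=0 t=0 v=4: → [0,3); WM=−∞
i=1 t=0 v=8: → [0,3); WM=0
i=2 t=1 v=2: → [0,4); WM=0
i=3 t=1 v=6: → [0,4); WM=1
i=4 t=3 v=6: → [0,6); WM=1
i=5 t=0 v=7: → [0,6); WM=3
i=6 t=5 v=4: → [0,8); WM=3
i=7 t=6 v=7: → [0,9); WM=6
i=8 t=0 v=9: DROP (t<6-2); WM=6
i=9 t=5 v=7: → [0,9); WM=6
i=10 t=8 v=8: → [0,11); WM=6
i=11 t=9 v=2: → [0,12); WM=9
i=12 t=16 v=6: → [16,19); WM=9
i=13 t=16 v=6: → [16,19); WM=16
i=14 t=12 v=2: DROP (t<16-2); WM=16
i=15 t=17 v=4: → [16,20); WM=17
i=16 t=18 v=7: → [16,21); WM=17
i=17 t=6 v=8: DROP (t<17-2); WM=18
i=18 t=22 v=6: → [22,25); WM=18
i=19 t=19 v=3: → [16,22); WM=22
i=20 t=22 v=7: → [22,25); WM=22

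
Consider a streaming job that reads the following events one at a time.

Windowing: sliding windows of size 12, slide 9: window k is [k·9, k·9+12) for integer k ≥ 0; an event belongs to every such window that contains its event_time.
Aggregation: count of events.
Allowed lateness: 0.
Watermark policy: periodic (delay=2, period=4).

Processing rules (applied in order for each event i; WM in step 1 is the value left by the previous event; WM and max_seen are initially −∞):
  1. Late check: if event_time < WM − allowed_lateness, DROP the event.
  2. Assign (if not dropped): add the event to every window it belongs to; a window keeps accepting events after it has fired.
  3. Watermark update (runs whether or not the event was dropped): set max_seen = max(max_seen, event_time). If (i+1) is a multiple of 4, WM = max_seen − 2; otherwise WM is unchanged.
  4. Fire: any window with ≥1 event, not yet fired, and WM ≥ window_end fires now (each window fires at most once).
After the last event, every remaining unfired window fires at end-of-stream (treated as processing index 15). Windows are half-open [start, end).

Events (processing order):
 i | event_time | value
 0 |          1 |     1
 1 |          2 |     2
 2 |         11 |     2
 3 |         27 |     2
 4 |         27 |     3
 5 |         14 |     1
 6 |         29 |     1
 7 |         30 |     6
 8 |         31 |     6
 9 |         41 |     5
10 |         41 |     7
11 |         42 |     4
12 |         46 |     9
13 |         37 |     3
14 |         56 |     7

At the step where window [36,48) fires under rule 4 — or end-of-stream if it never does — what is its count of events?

4

i=0 t=1 v=1: → [0,12); WM=−∞
i=1 t=2 v=2: → [0,12); WM=−∞
i=2 t=11 v=2: → [9,21),[0,12); WM=−∞
i=3 t=27 v=2: → [27,39),[18,30); WM=25; [0,12) fires=3 [9,21) fires=1
i=4 t=27 v=3: → [27,39),[18,30); WM=25
i=5 t=14 v=1: DROP (t<25-0); WM=25
i=6 t=29 v=1: → [27,39),[18,30); WM=25
i=7 t=30 v=6: → [27,39); WM=28
i=8 t=31 v=6: → [27,39); WM=28
i=9 t=41 v=5: → [36,48); WM=28
i=10 t=41 v=7: → [36,48); WM=28
i=11 t=42 v=4: → [36,48); WM=40; [18,30) fires=3 [27,39) fires=5
i=12 t=46 v=9: → [45,57),[36,48); WM=40
i=13 t=37 v=3: DROP (t<40-0); WM=40
i=14 t=56 v=7: → [54,66),[45,57); WM=40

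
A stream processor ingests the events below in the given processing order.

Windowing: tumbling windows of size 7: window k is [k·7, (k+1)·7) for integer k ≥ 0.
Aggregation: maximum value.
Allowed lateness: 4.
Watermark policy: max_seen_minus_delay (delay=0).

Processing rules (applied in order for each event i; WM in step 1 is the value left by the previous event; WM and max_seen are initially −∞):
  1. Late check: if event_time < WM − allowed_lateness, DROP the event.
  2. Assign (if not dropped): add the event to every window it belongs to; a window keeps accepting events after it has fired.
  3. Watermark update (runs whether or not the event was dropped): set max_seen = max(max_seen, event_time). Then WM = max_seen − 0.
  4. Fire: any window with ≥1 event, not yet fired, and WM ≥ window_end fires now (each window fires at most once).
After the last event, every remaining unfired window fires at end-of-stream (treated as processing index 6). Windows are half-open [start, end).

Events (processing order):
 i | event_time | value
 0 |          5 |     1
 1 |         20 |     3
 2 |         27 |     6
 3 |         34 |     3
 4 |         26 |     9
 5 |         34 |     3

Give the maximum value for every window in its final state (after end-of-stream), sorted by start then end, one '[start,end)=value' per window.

i=0 t=5 v=1: → [0,7); WM=5
i=1 t=20 v=3: → [14,21); WM=20; [0,7) fires=1
i=2 t=27 v=6: → [21,28); WM=27; [14,21) fires=3
i=3 t=34 v=3: → [28,35); WM=34; [21,28) fires=6
i=4 t=26 v=9: DROP (t<34-4); WM=34
i=5 t=34 v=3: → [28,35); WM=34

[0,7)=1 [14,21)=3 [21,28)=6 [28,35)=3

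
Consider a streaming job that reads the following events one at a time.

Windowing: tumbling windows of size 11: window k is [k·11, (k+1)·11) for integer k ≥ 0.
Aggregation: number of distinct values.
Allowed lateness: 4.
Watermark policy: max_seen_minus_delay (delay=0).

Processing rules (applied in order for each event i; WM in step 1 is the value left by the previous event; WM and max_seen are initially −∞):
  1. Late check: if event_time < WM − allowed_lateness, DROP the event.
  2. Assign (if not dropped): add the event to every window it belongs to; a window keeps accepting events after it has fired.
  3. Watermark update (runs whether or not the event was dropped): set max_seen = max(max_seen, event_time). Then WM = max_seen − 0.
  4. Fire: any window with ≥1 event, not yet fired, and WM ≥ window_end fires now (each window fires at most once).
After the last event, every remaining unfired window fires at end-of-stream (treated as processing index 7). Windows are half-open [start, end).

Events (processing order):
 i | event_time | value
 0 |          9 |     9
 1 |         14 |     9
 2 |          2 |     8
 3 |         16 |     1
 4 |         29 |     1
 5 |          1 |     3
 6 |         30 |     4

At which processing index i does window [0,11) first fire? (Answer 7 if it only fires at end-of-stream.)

i=0 t=9 v=9: → [0,11); WM=9
i=1 t=14 v=9: → [11,22); WM=14; [0,11) fires=1
i=2 t=2 v=8: DROP (t<14-4); WM=14
i=3 t=16 v=1: → [11,22); WM=16
i=4 t=29 v=1: → [22,33); WM=29; [11,22) fires=2
i=5 t=1 v=3: DROP (t<29-4); WM=29
i=6 t=30 v=4: → [22,33); WM=30

1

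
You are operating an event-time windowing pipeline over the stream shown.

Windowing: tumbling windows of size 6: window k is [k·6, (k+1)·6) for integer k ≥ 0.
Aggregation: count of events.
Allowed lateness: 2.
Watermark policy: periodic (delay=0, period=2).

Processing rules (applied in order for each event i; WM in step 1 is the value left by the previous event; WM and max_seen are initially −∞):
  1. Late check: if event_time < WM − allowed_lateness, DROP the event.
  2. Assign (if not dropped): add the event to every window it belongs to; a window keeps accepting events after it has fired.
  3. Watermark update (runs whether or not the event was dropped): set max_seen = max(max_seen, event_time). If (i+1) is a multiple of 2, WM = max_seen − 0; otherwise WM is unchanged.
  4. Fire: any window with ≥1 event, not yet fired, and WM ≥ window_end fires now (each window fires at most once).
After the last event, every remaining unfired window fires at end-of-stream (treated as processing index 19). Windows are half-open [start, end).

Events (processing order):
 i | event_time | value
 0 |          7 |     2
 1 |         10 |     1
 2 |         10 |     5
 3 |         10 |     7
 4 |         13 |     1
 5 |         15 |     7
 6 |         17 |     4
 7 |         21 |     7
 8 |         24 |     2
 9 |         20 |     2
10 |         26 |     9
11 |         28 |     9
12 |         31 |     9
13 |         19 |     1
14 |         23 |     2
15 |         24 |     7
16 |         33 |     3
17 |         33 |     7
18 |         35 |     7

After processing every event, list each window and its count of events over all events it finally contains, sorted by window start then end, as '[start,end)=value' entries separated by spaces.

i=0 t=7 v=2: → [6,12); WM=−∞
i=1 t=10 v=1: → [6,12); WM=10
i=2 t=10 v=5: → [6,12); WM=10
i=3 t=10 v=7: → [6,12); WM=10
i=4 t=13 v=1: → [12,18); WM=10
i=5 t=15 v=7: → [12,18); WM=15; [6,12) fires=4
i=6 t=17 v=4: → [12,18); WM=15
i=7 t=21 v=7: → [18,24); WM=21; [12,18) fires=3
i=8 t=24 v=2: → [24,30); WM=21
i=9 t=20 v=2: → [18,24); WM=24; [18,24) fires=2
i=10 t=26 v=9: → [24,30); WM=24
i=11 t=28 v=9: → [24,30); WM=28
i=12 t=31 v=9: → [30,36); WM=28
i=13 t=19 v=1: DROP (t<28-2); WM=31; [24,30) fires=3
i=14 t=23 v=2: DROP (t<31-2); WM=31
i=15 t=24 v=7: DROP (t<31-2); WM=31
i=16 t=33 v=3: → [30,36); WM=31
i=17 t=33 v=7: → [30,36); WM=33
i=18 t=35 v=7: → [30,36); WM=33

[6,12)=4 [12,18)=3 [18,24)=2 [24,30)=3 [30,36)=4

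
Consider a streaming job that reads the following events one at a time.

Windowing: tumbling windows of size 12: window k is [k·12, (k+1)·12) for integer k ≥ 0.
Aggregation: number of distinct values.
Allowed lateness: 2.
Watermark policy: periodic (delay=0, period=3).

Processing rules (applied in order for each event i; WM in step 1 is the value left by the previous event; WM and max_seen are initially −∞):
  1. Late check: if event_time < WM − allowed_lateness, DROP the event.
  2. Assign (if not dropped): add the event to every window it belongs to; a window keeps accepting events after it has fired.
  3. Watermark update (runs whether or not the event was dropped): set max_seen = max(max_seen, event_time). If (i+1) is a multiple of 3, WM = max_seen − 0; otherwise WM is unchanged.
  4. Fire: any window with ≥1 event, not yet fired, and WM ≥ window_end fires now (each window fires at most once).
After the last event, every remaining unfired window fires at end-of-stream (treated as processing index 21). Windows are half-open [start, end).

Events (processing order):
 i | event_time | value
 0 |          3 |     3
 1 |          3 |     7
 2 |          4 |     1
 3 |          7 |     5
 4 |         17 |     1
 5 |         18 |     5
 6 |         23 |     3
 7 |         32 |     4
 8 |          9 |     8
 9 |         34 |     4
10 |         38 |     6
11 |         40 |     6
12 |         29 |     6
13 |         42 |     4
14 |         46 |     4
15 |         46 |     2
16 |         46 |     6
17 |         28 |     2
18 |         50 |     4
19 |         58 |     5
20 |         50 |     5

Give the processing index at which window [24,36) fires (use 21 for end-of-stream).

i=0 t=3 v=3: → [0,12); WM=−∞
i=1 t=3 v=7: → [0,12); WM=−∞
i=2 t=4 v=1: → [0,12); WM=4
i=3 t=7 v=5: → [0,12); WM=4
i=4 t=17 v=1: → [12,24); WM=4
i=5 t=18 v=5: → [12,24); WM=18; [0,12) fires=4
i=6 t=23 v=3: → [12,24); WM=18
i=7 t=32 v=4: → [24,36); WM=18
i=8 t=9 v=8: DROP (t<18-2); WM=32; [12,24) fires=3
i=9 t=34 v=4: → [24,36); WM=32
i=10 t=38 v=6: → [36,48); WM=32
i=11 t=40 v=6: → [36,48); WM=40; [24,36) fires=1
i=12 t=29 v=6: DROP (t<40-2); WM=40
i=13 t=42 v=4: → [36,48); WM=40
i=14 t=46 v=4: → [36,48); WM=46
i=15 t=46 v=2: → [36,48); WM=46
i=16 t=46 v=6: → [36,48); WM=46
i=17 t=28 v=2: DROP (t<46-2); WM=46
i=18 t=50 v=4: → [48,60); WM=46
i=19 t=58 v=5: → [48,60); WM=46
i=20 t=50 v=5: → [48,60); WM=58; [36,48) fires=3

11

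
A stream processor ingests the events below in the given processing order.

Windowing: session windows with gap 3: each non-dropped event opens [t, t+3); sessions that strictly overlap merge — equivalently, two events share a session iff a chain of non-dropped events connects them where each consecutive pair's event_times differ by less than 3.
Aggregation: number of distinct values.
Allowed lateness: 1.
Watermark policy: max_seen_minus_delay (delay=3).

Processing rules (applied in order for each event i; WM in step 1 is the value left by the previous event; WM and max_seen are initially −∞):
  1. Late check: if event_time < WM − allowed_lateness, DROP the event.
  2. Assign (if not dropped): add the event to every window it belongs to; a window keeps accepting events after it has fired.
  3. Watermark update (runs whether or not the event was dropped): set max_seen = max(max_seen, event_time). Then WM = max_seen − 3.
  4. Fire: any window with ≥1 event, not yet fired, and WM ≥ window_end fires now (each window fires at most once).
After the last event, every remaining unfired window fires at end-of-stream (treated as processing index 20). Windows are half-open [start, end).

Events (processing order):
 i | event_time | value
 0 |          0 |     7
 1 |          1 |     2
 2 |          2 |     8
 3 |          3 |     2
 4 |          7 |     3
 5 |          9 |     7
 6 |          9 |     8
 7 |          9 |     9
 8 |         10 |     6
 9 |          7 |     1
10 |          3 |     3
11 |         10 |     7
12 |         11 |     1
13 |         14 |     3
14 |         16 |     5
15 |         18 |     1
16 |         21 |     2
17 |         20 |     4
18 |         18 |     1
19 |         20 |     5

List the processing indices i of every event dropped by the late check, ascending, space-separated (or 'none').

10

i=0 t=0 v=7: → [0,3); WM=-3
i=1 t=1 v=2: → [0,4); WM=-2
i=2 t=2 v=8: → [0,5); WM=-1
i=3 t=3 v=2: → [0,6); WM=0
i=4 t=7 v=3: → [7,10); WM=4
i=5 t=9 v=7: → [7,12); WM=6
i=6 t=9 v=8: → [7,12); WM=6
i=7 t=9 v=9: → [7,12); WM=6
i=8 t=10 v=6: → [7,13); WM=7
i=9 t=7 v=1: → [7,13); WM=7
i=10 t=3 v=3: DROP (t<7-1); WM=7
i=11 t=10 v=7: → [7,13); WM=7
i=12 t=11 v=1: → [7,14); WM=8
i=13 t=14 v=3: → [14,17); WM=11
i=14 t=16 v=5: → [14,19); WM=13
i=15 t=18 v=1: → [14,21); WM=15
i=16 t=21 v=2: → [21,24); WM=18
i=17 t=20 v=4: → [14,24); WM=18
i=18 t=18 v=1: → [14,24); WM=18
i=19 t=20 v=5: → [14,24); WM=18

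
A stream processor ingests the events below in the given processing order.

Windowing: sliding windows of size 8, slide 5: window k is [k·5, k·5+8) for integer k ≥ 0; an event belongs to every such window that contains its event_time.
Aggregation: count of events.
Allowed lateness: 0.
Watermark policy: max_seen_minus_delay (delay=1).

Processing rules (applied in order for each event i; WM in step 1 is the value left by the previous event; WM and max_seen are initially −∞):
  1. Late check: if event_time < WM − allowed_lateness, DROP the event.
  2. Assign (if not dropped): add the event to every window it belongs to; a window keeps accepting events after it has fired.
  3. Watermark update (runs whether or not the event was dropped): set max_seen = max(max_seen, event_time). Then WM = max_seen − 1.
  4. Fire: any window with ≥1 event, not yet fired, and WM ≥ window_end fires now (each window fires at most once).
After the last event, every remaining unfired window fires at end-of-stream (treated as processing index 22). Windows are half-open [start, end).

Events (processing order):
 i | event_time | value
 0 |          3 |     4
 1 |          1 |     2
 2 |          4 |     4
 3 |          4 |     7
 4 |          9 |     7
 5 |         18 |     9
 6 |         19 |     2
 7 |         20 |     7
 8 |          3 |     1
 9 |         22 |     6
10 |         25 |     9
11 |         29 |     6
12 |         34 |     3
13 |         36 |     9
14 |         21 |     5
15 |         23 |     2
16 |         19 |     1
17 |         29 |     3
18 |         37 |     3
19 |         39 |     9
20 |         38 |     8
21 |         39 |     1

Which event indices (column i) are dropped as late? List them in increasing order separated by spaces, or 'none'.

1 8 14 15 16 17

i=0 t=3 v=4: → [0,8); WM=2
i=1 t=1 v=2: DROP (t<2-0); WM=2
i=2 t=4 v=4: → [0,8); WM=3
i=3 t=4 v=7: → [0,8); WM=3
i=4 t=9 v=7: → [5,13); WM=8; [0,8) fires=3
i=5 t=18 v=9: → [15,23); WM=17; [5,13) fires=1
i=6 t=19 v=2: → [15,23); WM=18
i=7 t=20 v=7: → [20,28),[15,23); WM=19
i=8 t=3 v=1: DROP (t<19-0); WM=19
i=9 t=22 v=6: → [20,28),[15,23); WM=21
i=10 t=25 v=9: → [25,33),[20,28); WM=24; [15,23) fires=4
i=11 t=29 v=6: → [25,33); WM=28; [20,28) fires=3
i=12 t=34 v=3: → [30,38); WM=33; [25,33) fires=2
i=13 t=36 v=9: → [35,43),[30,38); WM=35
i=14 t=21 v=5: DROP (t<35-0); WM=35
i=15 t=23 v=2: DROP (t<35-0); WM=35
i=16 t=19 v=1: DROP (t<35-0); WM=35
i=17 t=29 v=3: DROP (t<35-0); WM=35
i=18 t=37 v=3: → [35,43),[30,38); WM=36
i=19 t=39 v=9: → [35,43); WM=38; [30,38) fires=3
i=20 t=38 v=8: → [35,43); WM=38
i=21 t=39 v=1: → [35,43); WM=38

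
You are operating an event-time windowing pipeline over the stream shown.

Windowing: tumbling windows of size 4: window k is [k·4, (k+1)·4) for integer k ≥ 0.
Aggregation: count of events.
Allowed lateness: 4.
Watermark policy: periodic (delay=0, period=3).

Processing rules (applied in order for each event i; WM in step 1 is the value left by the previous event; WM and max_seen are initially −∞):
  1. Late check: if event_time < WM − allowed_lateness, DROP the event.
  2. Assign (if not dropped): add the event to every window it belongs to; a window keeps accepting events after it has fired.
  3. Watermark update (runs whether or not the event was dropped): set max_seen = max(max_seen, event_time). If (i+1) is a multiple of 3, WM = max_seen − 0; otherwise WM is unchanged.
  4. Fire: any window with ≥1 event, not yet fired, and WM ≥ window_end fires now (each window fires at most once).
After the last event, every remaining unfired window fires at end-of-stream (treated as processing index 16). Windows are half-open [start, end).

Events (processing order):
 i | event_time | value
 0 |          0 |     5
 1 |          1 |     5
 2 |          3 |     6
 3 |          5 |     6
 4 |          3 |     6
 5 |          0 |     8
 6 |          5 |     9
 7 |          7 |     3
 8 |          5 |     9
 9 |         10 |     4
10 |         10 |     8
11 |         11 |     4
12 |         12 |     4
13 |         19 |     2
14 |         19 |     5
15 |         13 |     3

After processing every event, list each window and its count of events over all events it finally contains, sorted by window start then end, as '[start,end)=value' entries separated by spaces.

i=0 t=0 v=5: → [0,4); WM=−∞
i=1 t=1 v=5: → [0,4); WM=−∞
i=2 t=3 v=6: → [0,4); WM=3
i=3 t=5 v=6: → [4,8); WM=3
i=4 t=3 v=6: → [0,4); WM=3
i=5 t=0 v=8: → [0,4); WM=5; [0,4) fires=5
i=6 t=5 v=9: → [4,8); WM=5
i=7 t=7 v=3: → [4,8); WM=5
i=8 t=5 v=9: → [4,8); WM=7
i=9 t=10 v=4: → [8,12); WM=7
i=10 t=10 v=8: → [8,12); WM=7
i=11 t=11 v=4: → [8,12); WM=11; [4,8) fires=4
i=12 t=12 v=4: → [12,16); WM=11
i=13 t=19 v=2: → [16,20); WM=11
i=14 t=19 v=5: → [16,20); WM=19; [8,12) fires=3 [12,16) fires=1
i=15 t=13 v=3: DROP (t<19-4); WM=19

[0,4)=5 [4,8)=4 [8,12)=3 [12,16)=1 [16,20)=2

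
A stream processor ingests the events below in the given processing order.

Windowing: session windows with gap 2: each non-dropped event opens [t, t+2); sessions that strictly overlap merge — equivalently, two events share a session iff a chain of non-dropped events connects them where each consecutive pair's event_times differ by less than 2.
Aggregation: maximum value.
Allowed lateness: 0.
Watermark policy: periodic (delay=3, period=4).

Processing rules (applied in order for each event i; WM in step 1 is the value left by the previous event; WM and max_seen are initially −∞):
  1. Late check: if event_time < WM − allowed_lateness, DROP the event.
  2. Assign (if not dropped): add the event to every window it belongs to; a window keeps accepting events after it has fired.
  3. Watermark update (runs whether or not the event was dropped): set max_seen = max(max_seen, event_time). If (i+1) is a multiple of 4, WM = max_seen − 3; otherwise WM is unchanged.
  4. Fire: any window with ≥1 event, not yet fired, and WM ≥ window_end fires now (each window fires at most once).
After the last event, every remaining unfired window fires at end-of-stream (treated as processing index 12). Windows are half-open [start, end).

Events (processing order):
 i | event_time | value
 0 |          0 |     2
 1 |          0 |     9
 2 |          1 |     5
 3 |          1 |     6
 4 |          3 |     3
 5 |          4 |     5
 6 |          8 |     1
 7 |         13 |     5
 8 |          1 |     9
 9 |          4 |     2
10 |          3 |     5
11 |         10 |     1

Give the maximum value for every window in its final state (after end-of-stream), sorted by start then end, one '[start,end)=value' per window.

[0,3)=9 [3,6)=5 [8,10)=1 [10,12)=1 [13,15)=5

i=0 t=0 v=2: → [0,2); WM=−∞
i=1 t=0 v=9: → [0,2); WM=−∞
i=2 t=1 v=5: → [0,3); WM=−∞
i=3 t=1 v=6: → [0,3); WM=-2
i=4 t=3 v=3: → [3,5); WM=-2
i=5 t=4 v=5: → [3,6); WM=-2
i=6 t=8 v=1: → [8,10); WM=-2
i=7 t=13 v=5: → [13,15); WM=10
i=8 t=1 v=9: DROP (t<10-0); WM=10
i=9 t=4 v=2: DROP (t<10-0); WM=10
i=10 t=3 v=5: DROP (t<10-0); WM=10
i=11 t=10 v=1: → [10,12); WM=10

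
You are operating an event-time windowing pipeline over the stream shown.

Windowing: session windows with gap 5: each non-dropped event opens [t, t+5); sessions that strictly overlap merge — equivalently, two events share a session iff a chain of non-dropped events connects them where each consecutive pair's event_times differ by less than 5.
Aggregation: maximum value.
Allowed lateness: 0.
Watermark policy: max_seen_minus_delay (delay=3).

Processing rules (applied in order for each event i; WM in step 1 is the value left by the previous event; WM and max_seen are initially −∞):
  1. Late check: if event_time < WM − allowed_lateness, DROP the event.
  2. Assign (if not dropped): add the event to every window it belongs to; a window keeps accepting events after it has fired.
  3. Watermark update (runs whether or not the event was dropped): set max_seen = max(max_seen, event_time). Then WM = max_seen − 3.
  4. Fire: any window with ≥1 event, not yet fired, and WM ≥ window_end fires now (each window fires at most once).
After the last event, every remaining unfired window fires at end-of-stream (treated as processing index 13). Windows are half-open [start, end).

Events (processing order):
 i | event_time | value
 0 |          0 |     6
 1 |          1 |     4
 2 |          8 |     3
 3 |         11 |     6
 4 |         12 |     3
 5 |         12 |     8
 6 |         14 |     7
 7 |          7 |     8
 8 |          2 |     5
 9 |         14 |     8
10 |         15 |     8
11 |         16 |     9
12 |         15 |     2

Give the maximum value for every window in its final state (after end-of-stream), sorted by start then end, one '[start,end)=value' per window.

i=0 t=0 v=6: → [0,5); WM=-3
i=1 t=1 v=4: → [0,6); WM=-2
i=2 t=8 v=3: → [8,13); WM=5
i=3 t=11 v=6: → [8,16); WM=8
i=4 t=12 v=3: → [8,17); WM=9
i=5 t=12 v=8: → [8,17); WM=9
i=6 t=14 v=7: → [8,19); WM=11
i=7 t=7 v=8: DROP (t<11-0); WM=11
i=8 t=2 v=5: DROP (t<11-0); WM=11
i=9 t=14 v=8: → [8,19); WM=11
i=10 t=15 v=8: → [8,20); WM=12
i=11 t=16 v=9: → [8,21); WM=13
i=12 t=15 v=2: → [8,21); WM=13

[0,6)=6 [8,21)=9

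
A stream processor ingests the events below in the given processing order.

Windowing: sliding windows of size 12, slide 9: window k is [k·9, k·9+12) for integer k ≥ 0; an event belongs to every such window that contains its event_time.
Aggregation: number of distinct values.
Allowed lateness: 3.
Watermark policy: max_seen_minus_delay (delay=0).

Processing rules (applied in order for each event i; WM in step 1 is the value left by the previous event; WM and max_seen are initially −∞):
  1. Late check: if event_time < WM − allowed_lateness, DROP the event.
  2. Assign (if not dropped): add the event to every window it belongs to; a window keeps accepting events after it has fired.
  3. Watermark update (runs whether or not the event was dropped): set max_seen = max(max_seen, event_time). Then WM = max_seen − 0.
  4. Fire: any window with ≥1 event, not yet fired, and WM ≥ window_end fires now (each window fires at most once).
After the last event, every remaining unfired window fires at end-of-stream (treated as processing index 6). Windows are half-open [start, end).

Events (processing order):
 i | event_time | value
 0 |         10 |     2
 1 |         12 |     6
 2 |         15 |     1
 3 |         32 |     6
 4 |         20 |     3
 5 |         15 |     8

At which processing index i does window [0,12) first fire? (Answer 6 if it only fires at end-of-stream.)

1

i=0 t=10 v=2: → [9,21),[0,12); WM=10
i=1 t=12 v=6: → [9,21); WM=12; [0,12) fires=1
i=2 t=15 v=1: → [9,21); WM=15
i=3 t=32 v=6: → [27,39); WM=32; [9,21) fires=3
i=4 t=20 v=3: DROP (t<32-3); WM=32
i=5 t=15 v=8: DROP (t<32-3); WM=32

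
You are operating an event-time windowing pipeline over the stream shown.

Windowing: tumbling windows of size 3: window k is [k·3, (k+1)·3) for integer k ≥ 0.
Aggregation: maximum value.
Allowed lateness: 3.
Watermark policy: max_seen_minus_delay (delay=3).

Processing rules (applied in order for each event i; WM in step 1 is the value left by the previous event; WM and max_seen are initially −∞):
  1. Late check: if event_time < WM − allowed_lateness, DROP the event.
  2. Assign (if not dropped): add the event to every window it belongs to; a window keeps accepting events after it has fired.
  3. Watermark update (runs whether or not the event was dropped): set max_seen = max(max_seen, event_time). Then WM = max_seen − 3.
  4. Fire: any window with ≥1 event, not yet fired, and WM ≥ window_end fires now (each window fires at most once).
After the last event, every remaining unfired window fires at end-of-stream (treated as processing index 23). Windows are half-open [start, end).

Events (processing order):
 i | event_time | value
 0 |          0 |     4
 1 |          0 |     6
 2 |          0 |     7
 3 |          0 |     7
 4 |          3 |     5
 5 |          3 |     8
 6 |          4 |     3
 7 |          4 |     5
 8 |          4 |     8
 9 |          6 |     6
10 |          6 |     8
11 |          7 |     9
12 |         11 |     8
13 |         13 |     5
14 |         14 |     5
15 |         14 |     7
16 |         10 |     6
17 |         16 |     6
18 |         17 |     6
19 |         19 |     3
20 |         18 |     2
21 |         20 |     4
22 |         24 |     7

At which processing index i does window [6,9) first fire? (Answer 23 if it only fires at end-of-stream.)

i=0 t=0 v=4: → [0,3); WM=-3
i=1 t=0 v=6: → [0,3); WM=-3
i=2 t=0 v=7: → [0,3); WM=-3
i=3 t=0 v=7: → [0,3); WM=-3
i=4 t=3 v=5: → [3,6); WM=0
i=5 t=3 v=8: → [3,6); WM=0
i=6 t=4 v=3: → [3,6); WM=1
i=7 t=4 v=5: → [3,6); WM=1
i=8 t=4 v=8: → [3,6); WM=1
i=9 t=6 v=6: → [6,9); WM=3; [0,3) fires=7
i=10 t=6 v=8: → [6,9); WM=3
i=11 t=7 v=9: → [6,9); WM=4
i=12 t=11 v=8: → [9,12); WM=8; [3,6) fires=8
i=13 t=13 v=5: → [12,15); WM=10; [6,9) fires=9
i=14 t=14 v=5: → [12,15); WM=11
i=15 t=14 v=7: → [12,15); WM=11
i=16 t=10 v=6: → [9,12); WM=11
i=17 t=16 v=6: → [15,18); WM=13; [9,12) fires=8
i=18 t=17 v=6: → [15,18); WM=14
i=19 t=19 v=3: → [18,21); WM=16; [12,15) fires=7
i=20 t=18 v=2: → [18,21); WM=16
i=21 t=20 v=4: → [18,21); WM=17
i=22 t=24 v=7: → [24,27); WM=21; [15,18) fires=6 [18,21) fires=4

13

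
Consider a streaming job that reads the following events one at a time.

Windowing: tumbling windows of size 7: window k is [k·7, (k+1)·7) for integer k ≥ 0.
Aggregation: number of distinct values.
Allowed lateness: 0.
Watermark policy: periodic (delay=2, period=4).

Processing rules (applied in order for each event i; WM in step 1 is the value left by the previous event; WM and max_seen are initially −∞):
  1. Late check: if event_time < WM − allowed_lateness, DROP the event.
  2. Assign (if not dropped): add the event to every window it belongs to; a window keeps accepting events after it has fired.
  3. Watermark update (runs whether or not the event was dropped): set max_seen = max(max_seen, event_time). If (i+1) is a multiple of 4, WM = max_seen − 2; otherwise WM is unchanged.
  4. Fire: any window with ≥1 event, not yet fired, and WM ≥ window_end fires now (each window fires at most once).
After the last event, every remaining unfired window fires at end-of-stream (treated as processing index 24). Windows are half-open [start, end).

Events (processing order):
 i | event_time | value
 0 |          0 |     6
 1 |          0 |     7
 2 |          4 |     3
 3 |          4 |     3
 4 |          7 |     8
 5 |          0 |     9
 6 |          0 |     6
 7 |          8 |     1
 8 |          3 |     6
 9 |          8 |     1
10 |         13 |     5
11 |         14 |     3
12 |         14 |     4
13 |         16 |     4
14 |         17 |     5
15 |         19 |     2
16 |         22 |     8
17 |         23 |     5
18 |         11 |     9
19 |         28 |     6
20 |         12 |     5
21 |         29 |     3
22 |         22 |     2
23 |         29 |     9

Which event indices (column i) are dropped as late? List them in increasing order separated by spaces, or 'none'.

5 6 8 18 20 22

i=0 t=0 v=6: → [0,7); WM=−∞
i=1 t=0 v=7: → [0,7); WM=−∞
i=2 t=4 v=3: → [0,7); WM=−∞
i=3 t=4 v=3: → [0,7); WM=2
i=4 t=7 v=8: → [7,14); WM=2
i=5 t=0 v=9: DROP (t<2-0); WM=2
i=6 t=0 v=6: DROP (t<2-0); WM=2
i=7 t=8 v=1: → [7,14); WM=6
i=8 t=3 v=6: DROP (t<6-0); WM=6
i=9 t=8 v=1: → [7,14); WM=6
i=10 t=13 v=5: → [7,14); WM=6
i=11 t=14 v=3: → [14,21); WM=12; [0,7) fires=3
i=12 t=14 v=4: → [14,21); WM=12
i=13 t=16 v=4: → [14,21); WM=12
i=14 t=17 v=5: → [14,21); WM=12
i=15 t=19 v=2: → [14,21); WM=17; [7,14) fires=3
i=16 t=22 v=8: → [21,28); WM=17
i=17 t=23 v=5: → [21,28); WM=17
i=18 t=11 v=9: DROP (t<17-0); WM=17
i=19 t=28 v=6: → [28,35); WM=26; [14,21) fires=4
i=20 t=12 v=5: DROP (t<26-0); WM=26
i=21 t=29 v=3: → [28,35); WM=26
i=22 t=22 v=2: DROP (t<26-0); WM=26
i=23 t=29 v=9: → [28,35); WM=27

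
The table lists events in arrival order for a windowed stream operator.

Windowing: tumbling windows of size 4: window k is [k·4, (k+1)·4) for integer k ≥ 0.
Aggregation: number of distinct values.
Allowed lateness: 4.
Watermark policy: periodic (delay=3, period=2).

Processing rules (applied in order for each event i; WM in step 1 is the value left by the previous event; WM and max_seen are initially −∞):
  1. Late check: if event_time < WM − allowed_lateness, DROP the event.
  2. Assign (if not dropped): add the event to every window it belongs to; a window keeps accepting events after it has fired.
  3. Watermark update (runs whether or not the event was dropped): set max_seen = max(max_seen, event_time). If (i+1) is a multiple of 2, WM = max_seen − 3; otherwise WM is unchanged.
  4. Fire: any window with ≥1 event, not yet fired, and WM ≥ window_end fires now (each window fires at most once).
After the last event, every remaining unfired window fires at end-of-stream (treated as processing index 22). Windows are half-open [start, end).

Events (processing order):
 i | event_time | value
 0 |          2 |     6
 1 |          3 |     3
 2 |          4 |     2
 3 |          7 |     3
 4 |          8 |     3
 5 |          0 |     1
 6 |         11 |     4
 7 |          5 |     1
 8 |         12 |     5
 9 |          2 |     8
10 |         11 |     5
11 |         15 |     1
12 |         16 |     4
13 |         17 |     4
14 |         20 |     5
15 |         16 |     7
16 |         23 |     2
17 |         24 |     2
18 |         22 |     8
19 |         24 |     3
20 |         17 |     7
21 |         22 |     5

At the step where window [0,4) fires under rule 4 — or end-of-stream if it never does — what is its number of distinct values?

i=0 t=2 v=6: → [0,4); WM=−∞
i=1 t=3 v=3: → [0,4); WM=0
i=2 t=4 v=2: → [4,8); WM=0
i=3 t=7 v=3: → [4,8); WM=4; [0,4) fires=2
i=4 t=8 v=3: → [8,12); WM=4
i=5 t=0 v=1: → [0,4); WM=5
i=6 t=11 v=4: → [8,12); WM=5
i=7 t=5 v=1: → [4,8); WM=8; [4,8) fires=3
i=8 t=12 v=5: → [12,16); WM=8
i=9 t=2 v=8: DROP (t<8-4); WM=9
i=10 t=11 v=5: → [8,12); WM=9
i=11 t=15 v=1: → [12,16); WM=12; [8,12) fires=3
i=12 t=16 v=4: → [16,20); WM=12
i=13 t=17 v=4: → [16,20); WM=14
i=14 t=20 v=5: → [20,24); WM=14
i=15 t=16 v=7: → [16,20); WM=17; [12,16) fires=2
i=16 t=23 v=2: → [20,24); WM=17
i=17 t=24 v=2: → [24,28); WM=21; [16,20) fires=2
i=18 t=22 v=8: → [20,24); WM=21
i=19 t=24 v=3: → [24,28); WM=21
i=20 t=17 v=7: → [16,20); WM=21
i=21 t=22 v=5: → [20,24); WM=21

2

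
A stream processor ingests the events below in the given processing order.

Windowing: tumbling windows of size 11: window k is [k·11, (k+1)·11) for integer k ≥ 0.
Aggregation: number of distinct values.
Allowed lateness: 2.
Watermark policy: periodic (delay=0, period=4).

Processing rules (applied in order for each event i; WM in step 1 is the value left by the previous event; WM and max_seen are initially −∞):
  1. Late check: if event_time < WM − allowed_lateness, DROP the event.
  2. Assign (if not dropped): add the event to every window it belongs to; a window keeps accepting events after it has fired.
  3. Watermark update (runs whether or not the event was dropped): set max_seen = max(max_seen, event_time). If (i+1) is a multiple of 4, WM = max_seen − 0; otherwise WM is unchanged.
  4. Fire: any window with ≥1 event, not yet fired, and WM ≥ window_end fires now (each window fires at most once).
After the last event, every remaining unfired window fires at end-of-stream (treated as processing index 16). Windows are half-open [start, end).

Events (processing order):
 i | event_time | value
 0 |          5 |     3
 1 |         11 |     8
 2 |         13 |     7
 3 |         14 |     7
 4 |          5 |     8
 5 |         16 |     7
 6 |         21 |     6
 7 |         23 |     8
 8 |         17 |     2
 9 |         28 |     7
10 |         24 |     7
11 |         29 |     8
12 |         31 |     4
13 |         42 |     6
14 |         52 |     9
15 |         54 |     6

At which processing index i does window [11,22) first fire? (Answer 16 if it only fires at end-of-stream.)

i=0 t=5 v=3: → [0,11); WM=−∞
i=1 t=11 v=8: → [11,22); WM=−∞
i=2 t=13 v=7: → [11,22); WM=−∞
i=3 t=14 v=7: → [11,22); WM=14; [0,11) fires=1
i=4 t=5 v=8: DROP (t<14-2); WM=14
i=5 t=16 v=7: → [11,22); WM=14
i=6 t=21 v=6: → [11,22); WM=14
i=7 t=23 v=8: → [22,33); WM=23; [11,22) fires=3
i=8 t=17 v=2: DROP (t<23-2); WM=23
i=9 t=28 v=7: → [22,33); WM=23
i=10 t=24 v=7: → [22,33); WM=23
i=11 t=29 v=8: → [22,33); WM=29
i=12 t=31 v=4: → [22,33); WM=29
i=13 t=42 v=6: → [33,44); WM=29
i=14 t=52 v=9: → [44,55); WM=29
i=15 t=54 v=6: → [44,55); WM=54; [22,33) fires=3 [33,44) fires=1

7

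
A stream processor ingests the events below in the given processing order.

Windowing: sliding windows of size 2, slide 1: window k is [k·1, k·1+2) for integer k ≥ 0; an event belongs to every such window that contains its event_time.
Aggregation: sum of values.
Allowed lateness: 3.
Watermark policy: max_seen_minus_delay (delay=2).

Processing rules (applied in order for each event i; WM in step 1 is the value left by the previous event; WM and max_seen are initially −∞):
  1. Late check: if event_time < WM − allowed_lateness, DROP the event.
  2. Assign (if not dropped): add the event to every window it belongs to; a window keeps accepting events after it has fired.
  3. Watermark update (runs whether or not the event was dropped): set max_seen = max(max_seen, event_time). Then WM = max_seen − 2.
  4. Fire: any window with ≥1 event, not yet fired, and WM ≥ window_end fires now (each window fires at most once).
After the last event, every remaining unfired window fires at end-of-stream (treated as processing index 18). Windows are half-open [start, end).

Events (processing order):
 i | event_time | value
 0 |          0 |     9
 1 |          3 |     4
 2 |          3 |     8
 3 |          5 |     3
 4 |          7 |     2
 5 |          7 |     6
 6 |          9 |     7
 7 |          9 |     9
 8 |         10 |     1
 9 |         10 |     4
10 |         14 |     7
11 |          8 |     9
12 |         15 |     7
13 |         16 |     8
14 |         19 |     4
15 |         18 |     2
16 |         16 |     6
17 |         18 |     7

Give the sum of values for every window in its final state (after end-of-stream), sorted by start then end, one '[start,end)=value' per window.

[0,2)=9 [2,4)=12 [3,5)=12 [4,6)=3 [5,7)=3 [6,8)=8 [7,9)=8 [8,10)=16 [9,11)=21 [10,12)=5 [13,15)=7 [14,16)=14 [15,17)=21 [16,18)=14 [17,19)=9 [18,20)=13 [19,21)=4

i=0 t=0 v=9: → [0,2); WM=-2
i=1 t=3 v=4: → [3,5),[2,4); WM=1
i=2 t=3 v=8: → [3,5),[2,4); WM=1
i=3 t=5 v=3: → [5,7),[4,6); WM=3; [0,2) fires=9
i=4 t=7 v=2: → [7,9),[6,8); WM=5; [2,4) fires=12 [3,5) fires=12
i=5 t=7 v=6: → [7,9),[6,8); WM=5
i=6 t=9 v=7: → [9,11),[8,10); WM=7; [4,6) fires=3 [5,7) fires=3
i=7 t=9 v=9: → [9,11),[8,10); WM=7
i=8 t=10 v=1: → [10,12),[9,11); WM=8; [6,8) fires=8
i=9 t=10 v=4: → [10,12),[9,11); WM=8
i=10 t=14 v=7: → [14,16),[13,15); WM=12; [7,9) fires=8 [8,10) fires=16 [9,11) fires=21 [10,12) fires=5
i=11 t=8 v=9: DROP (t<12-3); WM=12
i=12 t=15 v=7: → [15,17),[14,16); WM=13
i=13 t=16 v=8: → [16,18),[15,17); WM=14
i=14 t=19 v=4: → [19,21),[18,20); WM=17; [13,15) fires=7 [14,16) fires=14 [15,17) fires=15
i=15 t=18 v=2: → [18,20),[17,19); WM=17
i=16 t=16 v=6: → [16,18),[15,17); WM=17
i=17 t=18 v=7: → [18,20),[17,19); WM=17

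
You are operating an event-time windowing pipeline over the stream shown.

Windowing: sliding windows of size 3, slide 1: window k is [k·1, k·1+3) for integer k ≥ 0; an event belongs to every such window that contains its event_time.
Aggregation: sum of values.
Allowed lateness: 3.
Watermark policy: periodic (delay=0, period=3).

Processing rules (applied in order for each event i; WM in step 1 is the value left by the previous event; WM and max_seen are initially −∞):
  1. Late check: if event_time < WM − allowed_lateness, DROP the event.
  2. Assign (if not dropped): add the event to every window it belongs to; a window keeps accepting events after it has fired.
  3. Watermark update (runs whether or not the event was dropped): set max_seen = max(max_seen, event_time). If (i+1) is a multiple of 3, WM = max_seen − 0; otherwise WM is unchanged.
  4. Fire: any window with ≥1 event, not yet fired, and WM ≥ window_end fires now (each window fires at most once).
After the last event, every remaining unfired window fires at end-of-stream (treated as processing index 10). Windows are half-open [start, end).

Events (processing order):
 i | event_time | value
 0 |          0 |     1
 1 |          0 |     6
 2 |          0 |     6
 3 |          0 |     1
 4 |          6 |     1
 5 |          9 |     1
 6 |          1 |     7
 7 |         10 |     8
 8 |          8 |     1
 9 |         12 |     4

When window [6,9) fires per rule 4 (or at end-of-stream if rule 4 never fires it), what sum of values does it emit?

i=0 t=0 v=1: → [0,3); WM=−∞
i=1 t=0 v=6: → [0,3); WM=−∞
i=2 t=0 v=6: → [0,3); WM=0
i=3 t=0 v=1: → [0,3); WM=0
i=4 t=6 v=1: → [6,9),[5,8),[4,7); WM=0
i=5 t=9 v=1: → [9,12),[8,11),[7,10); WM=9; [0,3) fires=14 [4,7) fires=1 [5,8) fires=1 [6,9) fires=1
i=6 t=1 v=7: DROP (t<9-3); WM=9
i=7 t=10 v=8: → [10,13),[9,12),[8,11); WM=9
i=8 t=8 v=1: → [8,11),[7,10),[6,9); WM=10; [7,10) fires=2
i=9 t=12 v=4: → [12,15),[11,14),[10,13); WM=10

1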